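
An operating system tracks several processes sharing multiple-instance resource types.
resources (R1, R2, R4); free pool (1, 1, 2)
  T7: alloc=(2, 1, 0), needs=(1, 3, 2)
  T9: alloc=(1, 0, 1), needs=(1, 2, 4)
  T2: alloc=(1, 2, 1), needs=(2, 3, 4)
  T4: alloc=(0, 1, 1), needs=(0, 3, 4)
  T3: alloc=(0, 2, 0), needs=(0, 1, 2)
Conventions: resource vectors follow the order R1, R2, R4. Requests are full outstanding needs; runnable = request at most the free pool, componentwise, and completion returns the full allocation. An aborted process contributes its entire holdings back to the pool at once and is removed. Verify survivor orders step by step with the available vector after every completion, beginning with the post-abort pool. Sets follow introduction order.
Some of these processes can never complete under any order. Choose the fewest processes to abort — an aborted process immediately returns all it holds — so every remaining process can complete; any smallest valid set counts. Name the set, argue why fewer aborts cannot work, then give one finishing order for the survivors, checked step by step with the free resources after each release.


The answer: abort T9 and T2.
Key observation: the deadlocked T4 becomes finishable only because T9 and T2 released (2, 2, 2); it completes at step 1 below.
No one abort is enough; case by case: T7 alone leaves T9 blocked (short on R4); T9 alone leaves T2 blocked (short on R4); T2 alone leaves T9 blocked (short on R4); T4 alone leaves T9 blocked (short on R4); T3 alone leaves T9 blocked (short on R4).
The survivors complete as T4, T3, T7. Step-by-step check (starting from the post-abort pool):
  pool = (3, 3, 4)
  T4: need (0, 3, 4) fits (3, 3, 4); releases (0, 1, 1), pool now (3, 4, 5)
  T3: need (0, 1, 2) fits (3, 4, 5); releases (0, 2, 0), pool now (3, 6, 5)
  T7: need (1, 3, 2) fits (3, 6, 5); releases (2, 1, 0), pool now (5, 7, 5)


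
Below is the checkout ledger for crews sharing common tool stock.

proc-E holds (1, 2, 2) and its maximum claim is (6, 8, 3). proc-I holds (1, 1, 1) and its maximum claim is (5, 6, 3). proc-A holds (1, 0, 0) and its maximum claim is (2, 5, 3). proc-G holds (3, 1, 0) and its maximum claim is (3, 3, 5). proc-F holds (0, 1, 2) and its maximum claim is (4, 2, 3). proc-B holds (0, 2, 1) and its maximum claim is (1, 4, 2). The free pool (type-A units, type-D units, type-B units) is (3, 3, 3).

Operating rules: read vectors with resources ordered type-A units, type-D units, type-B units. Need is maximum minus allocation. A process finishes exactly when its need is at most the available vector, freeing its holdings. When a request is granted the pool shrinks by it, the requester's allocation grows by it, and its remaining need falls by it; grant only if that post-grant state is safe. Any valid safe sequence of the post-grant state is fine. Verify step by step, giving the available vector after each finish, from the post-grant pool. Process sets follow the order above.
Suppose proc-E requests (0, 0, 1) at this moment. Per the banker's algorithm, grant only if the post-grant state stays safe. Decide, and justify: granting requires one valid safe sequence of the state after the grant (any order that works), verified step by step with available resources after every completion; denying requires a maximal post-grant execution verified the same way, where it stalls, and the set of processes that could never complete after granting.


GRANT — the state after the grant stays safe, e.g. via proc-B, proc-A, proc-I, proc-F, proc-G, proc-E.
Key observation: after the grant the pool drops to (3, 3, 2), which still lets proc-B finish first and unwind the rest.
Step-by-step check of the post-grant state:
  pool = (3, 3, 2)
  proc-B needs (1, 2, 1) <= (3, 3, 2) -> finishes; pool += (0, 2, 1) = (3, 5, 3)
  proc-A needs (1, 5, 3) <= (3, 5, 3) -> finishes; pool += (1, 0, 0) = (4, 5, 3)
  proc-I needs (4, 5, 2) <= (4, 5, 3) -> finishes; pool += (1, 1, 1) = (5, 6, 4)
  proc-F needs (4, 1, 1) <= (5, 6, 4) -> finishes; pool += (0, 1, 2) = (5, 7, 6)
  proc-G needs (0, 2, 5) <= (5, 7, 6) -> finishes; pool += (3, 1, 0) = (8, 8, 6)
  proc-E needs (5, 6, 0) <= (8, 8, 6) -> finishes; pool += (1, 2, 3) = (9, 10, 9)


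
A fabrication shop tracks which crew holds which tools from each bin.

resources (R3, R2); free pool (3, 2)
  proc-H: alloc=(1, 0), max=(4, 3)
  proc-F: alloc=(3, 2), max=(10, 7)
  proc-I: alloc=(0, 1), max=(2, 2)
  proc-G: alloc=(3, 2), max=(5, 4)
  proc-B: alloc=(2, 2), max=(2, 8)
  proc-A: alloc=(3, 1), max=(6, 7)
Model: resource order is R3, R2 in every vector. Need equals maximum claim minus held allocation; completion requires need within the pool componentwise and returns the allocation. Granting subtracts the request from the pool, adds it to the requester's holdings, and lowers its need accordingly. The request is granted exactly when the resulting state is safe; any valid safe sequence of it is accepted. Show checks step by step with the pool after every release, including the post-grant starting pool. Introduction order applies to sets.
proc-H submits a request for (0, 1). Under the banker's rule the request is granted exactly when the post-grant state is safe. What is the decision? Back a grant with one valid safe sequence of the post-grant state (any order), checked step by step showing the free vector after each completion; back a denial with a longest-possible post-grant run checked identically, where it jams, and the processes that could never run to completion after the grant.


GRANT: granting preserves safety; a valid post-grant sequence is proc-I, proc-H, proc-G, proc-F, proc-B, proc-A.
Key observation: after the grant the pool drops to (3, 1), which still lets proc-I finish first and unwind the rest.
Check on the post-grant state, step by step:
  pool = (3, 1)
  proc-I needs (2, 1) <= (3, 1) -> finishes; pool += (0, 1) = (3, 2)
  proc-H needs (3, 2) <= (3, 2) -> finishes; pool += (1, 1) = (4, 3)
  proc-G needs (2, 2) <= (4, 3) -> finishes; pool += (3, 2) = (7, 5)
  proc-F needs (7, 5) <= (7, 5) -> finishes; pool += (3, 2) = (10, 7)
  proc-B needs (0, 6) <= (10, 7) -> finishes; pool += (2, 2) = (12, 9)
  proc-A needs (3, 6) <= (12, 9) -> finishes; pool += (3, 1) = (15, 10)


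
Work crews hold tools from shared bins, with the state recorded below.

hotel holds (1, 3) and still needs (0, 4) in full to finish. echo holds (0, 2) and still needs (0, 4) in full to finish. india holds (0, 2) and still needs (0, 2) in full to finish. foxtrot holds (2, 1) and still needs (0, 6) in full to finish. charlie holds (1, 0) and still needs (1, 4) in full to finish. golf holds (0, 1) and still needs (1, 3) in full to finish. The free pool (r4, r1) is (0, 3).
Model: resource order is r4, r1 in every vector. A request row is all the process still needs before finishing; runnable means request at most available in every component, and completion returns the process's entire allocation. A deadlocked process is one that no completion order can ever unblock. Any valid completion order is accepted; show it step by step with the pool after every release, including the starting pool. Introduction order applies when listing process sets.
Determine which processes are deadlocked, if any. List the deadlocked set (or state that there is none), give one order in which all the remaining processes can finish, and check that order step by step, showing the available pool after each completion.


Nothing here is deadlocked.
Key observation: the pool covers india at once, and every later process fits after earlier releases.
One completion order for the rest: india, hotel, foxtrot, echo, charlie, golf. Step-by-step check:
  pool = (0, 3)
  run india (needs (0, 2), free (0, 3)); after release of (0, 2) the pool is (0, 5)
  run hotel (needs (0, 4), free (0, 5)); after release of (1, 3) the pool is (1, 8)
  run foxtrot (needs (0, 6), free (1, 8)); after release of (2, 1) the pool is (3, 9)
  run echo (needs (0, 4), free (3, 9)); after release of (0, 2) the pool is (3, 11)
  run charlie (needs (1, 4), free (3, 11)); after release of (1, 0) the pool is (4, 11)
  run golf (needs (1, 3), free (4, 11)); after release of (0, 1) the pool is (4, 12)


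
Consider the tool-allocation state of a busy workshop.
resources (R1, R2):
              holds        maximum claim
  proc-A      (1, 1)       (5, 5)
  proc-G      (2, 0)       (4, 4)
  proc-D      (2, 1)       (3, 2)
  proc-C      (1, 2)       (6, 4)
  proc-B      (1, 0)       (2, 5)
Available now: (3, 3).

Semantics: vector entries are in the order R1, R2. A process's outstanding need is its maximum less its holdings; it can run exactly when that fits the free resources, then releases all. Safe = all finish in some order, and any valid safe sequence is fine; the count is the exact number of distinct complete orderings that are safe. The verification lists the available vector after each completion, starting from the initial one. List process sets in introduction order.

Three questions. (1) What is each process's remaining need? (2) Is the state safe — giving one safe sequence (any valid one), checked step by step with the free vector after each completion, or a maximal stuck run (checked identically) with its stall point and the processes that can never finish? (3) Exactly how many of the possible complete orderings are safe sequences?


(1) Need matrix, components ordered R1, R2:
  proc-A: (4, 4)
  proc-G: (2, 4)
  proc-D: (1, 1)
  proc-C: (5, 2)
  proc-B: (1, 5)
(2) SAFE — a valid safe sequence is proc-D, proc-C, proc-A, proc-G, proc-B.
Key observation: the order's first zero-slack moment is proc-C ((5, 2) needed, (5, 4) free — a requested resource with nothing to spare).
Verifying each step:
  pool = (3, 3)
  proc-D: need (1, 1) fits (3, 3); releases (2, 1), pool now (5, 4)
  proc-C: need (5, 2) fits (5, 4); releases (1, 2), pool now (6, 6)
  proc-A: need (4, 4) fits (6, 6); releases (1, 1), pool now (7, 7)
  proc-G: need (2, 4) fits (7, 7); releases (2, 0), pool now (9, 7)
  proc-B: need (1, 5) fits (9, 7); releases (1, 0), pool now (10, 7)
(3) Exactly 16 of the possible complete orderings are safe sequences.


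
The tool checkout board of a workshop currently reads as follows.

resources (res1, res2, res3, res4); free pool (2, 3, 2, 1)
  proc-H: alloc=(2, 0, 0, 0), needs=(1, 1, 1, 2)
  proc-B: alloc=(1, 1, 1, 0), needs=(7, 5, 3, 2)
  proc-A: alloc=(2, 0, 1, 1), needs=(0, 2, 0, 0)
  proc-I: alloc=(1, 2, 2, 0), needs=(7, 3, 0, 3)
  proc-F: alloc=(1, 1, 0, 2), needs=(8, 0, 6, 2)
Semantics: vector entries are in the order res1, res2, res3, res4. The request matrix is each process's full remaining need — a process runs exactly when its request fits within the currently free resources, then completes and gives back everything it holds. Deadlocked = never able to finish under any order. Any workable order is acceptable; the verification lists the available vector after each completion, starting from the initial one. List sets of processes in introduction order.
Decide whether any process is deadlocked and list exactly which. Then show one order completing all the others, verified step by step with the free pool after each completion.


Deadlocked set: proc-B, proc-I and proc-F.
Key observation: res1 is the bottleneck — with proc-A, proc-H done the pool holds (6, 3, 3, 2), short of every remaining need.
One completion order for the rest: proc-A, proc-H. Walking it through:
  pool = (2, 3, 2, 1)
  proc-A needs (0, 2, 0, 0) <= (2, 3, 2, 1) -> finishes; pool += (2, 0, 1, 1) = (4, 3, 3, 2)
  proc-H needs (1, 1, 1, 2) <= (4, 3, 3, 2) -> finishes; pool += (2, 0, 0, 0) = (6, 3, 3, 2)
None of the blocked processes ever fits:
  proc-B cannot run: need (7, 5, 3, 2) vs free (6, 3, 3, 2) (insufficient res1 and res2)
  proc-I cannot run: need (7, 3, 0, 3) vs free (6, 3, 3, 2) (insufficient res1 and res4)
  proc-F cannot run: need (8, 0, 6, 2) vs free (6, 3, 3, 2) (insufficient res1 and res3)


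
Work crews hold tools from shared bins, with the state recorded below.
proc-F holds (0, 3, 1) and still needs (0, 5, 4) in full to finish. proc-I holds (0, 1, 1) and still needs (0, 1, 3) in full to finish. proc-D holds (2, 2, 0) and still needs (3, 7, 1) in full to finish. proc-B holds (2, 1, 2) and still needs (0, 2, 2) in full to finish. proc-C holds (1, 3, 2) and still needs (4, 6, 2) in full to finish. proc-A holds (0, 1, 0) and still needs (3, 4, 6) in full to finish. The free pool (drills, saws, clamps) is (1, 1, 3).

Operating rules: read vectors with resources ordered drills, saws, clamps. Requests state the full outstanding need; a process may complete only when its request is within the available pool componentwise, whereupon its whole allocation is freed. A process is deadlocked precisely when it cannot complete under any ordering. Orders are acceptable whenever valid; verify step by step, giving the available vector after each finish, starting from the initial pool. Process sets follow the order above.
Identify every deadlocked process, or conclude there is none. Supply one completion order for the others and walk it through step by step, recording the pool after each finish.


Deadlocked: proc-F, proc-D, proc-C and proc-A.
Key observation: the wall is saws: completing proc-I, proc-B brings the pool only to (3, 3, 6), and all the rest need more.
A valid finishing order for the others: proc-I, proc-B. Step-by-step check:
  pool = (1, 1, 3)
  proc-I: need (0, 1, 3) fits (1, 1, 3); releases (0, 1, 1), pool now (1, 2, 4)
  proc-B: need (0, 2, 2) fits (1, 2, 4); releases (2, 1, 2), pool now (3, 3, 6)
The stuck group stays short no matter what:
  proc-F cannot run: need (0, 5, 4) vs free (3, 3, 6) (insufficient saws)
  proc-D cannot run: need (3, 7, 1) vs free (3, 3, 6) (insufficient saws)
  proc-C cannot run: need (4, 6, 2) vs free (3, 3, 6) (insufficient drills and saws)
  proc-A cannot run: need (3, 4, 6) vs free (3, 3, 6) (insufficient saws)


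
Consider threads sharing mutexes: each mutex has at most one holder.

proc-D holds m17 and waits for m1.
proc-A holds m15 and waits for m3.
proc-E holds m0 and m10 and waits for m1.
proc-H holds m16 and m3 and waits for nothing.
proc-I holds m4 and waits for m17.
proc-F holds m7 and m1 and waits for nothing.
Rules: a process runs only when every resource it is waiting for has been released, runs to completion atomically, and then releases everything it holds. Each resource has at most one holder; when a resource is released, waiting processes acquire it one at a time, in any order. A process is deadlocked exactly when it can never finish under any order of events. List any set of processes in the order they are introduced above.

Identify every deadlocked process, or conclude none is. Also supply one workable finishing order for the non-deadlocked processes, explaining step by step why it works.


No process is deadlocked.
Key observation: the wait relation is loop-free; peeling off processes with no waits unwinds the whole state.
The rest can finish in the order proc-F, proc-D, proc-E, proc-H, proc-I, proc-A.
Step-by-step check:
  proc-F: no waits; runs immediately, freeing m7 and m1
  run proc-D (all its waits — m1 — are resolved); releases m17
  run proc-E (all its waits — m1 — are resolved); releases m0 and m10
  proc-H: no waits; runs immediately, freeing m16 and m3
  run proc-I (all its waits — m17 — are resolved); releases m4
  run proc-A (all its waits — m3 — are resolved); releases m15


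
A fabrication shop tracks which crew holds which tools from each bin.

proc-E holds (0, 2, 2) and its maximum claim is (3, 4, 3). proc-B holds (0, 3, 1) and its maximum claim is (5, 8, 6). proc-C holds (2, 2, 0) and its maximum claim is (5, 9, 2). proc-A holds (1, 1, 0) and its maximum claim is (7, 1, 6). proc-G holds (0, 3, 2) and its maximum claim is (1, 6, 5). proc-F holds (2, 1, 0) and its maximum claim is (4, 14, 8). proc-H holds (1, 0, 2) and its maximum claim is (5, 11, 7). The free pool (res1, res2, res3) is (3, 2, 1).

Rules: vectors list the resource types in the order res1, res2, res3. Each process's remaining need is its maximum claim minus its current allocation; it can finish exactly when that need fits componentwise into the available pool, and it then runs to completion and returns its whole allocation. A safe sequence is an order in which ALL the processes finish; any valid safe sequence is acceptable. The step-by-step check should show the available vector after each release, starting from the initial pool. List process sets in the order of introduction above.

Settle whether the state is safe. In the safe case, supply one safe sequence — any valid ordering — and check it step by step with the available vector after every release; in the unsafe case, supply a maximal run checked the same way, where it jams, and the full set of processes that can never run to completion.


SAFE. One safe sequence: proc-E, proc-G, proc-C, proc-B, proc-H, proc-A, proc-F.
Key observation: proc-E is the earliest step where a requested resource binds exactly: need (3, 2, 1), pool (3, 2, 1) at its turn.
Step-by-step check:
  pool = (3, 2, 1)
  proc-E: need (3, 2, 1) fits (3, 2, 1); releases (0, 2, 2), pool now (3, 4, 3)
  proc-G: need (1, 3, 3) fits (3, 4, 3); releases (0, 3, 2), pool now (3, 7, 5)
  proc-C: need (3, 7, 2) fits (3, 7, 5); releases (2, 2, 0), pool now (5, 9, 5)
  proc-B: need (5, 5, 5) fits (5, 9, 5); releases (0, 3, 1), pool now (5, 12, 6)
  proc-H: need (4, 11, 5) fits (5, 12, 6); releases (1, 0, 2), pool now (6, 12, 8)
  proc-A: need (6, 0, 6) fits (6, 12, 8); releases (1, 1, 0), pool now (7, 13, 8)
  proc-F: need (2, 13, 8) fits (7, 13, 8); releases (2, 1, 0), pool now (9, 14, 8)


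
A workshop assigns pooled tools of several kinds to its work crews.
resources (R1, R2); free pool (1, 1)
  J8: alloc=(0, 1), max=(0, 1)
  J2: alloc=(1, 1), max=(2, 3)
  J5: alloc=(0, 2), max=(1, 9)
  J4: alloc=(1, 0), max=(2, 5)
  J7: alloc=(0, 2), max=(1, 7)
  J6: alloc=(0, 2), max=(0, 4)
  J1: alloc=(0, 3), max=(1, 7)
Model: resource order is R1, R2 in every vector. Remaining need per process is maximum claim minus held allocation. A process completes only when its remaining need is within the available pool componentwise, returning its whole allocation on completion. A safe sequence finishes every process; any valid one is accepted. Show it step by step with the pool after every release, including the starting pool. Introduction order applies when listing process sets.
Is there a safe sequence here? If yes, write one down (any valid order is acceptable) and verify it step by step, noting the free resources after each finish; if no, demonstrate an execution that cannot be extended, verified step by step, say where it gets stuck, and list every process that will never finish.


SAFE, for example via the order J8, J6, J2, J7, J5, J1, J4.
Key observation: at J6 the run first touches a limit — (0, 2) against (1, 2), exact on a resource it actually requests.
Verifying each step:
  pool = (1, 1)
  run J8 (needs (0, 0), free (1, 1)); after release of (0, 1) the pool is (1, 2)
  run J6 (needs (0, 2), free (1, 2)); after release of (0, 2) the pool is (1, 4)
  run J2 (needs (1, 2), free (1, 4)); after release of (1, 1) the pool is (2, 5)
  run J7 (needs (1, 5), free (2, 5)); after release of (0, 2) the pool is (2, 7)
  run J5 (needs (1, 7), free (2, 7)); after release of (0, 2) the pool is (2, 9)
  run J1 (needs (1, 4), free (2, 9)); after release of (0, 3) the pool is (2, 12)
  run J4 (needs (1, 5), free (2, 12)); after release of (1, 0) the pool is (3, 12)


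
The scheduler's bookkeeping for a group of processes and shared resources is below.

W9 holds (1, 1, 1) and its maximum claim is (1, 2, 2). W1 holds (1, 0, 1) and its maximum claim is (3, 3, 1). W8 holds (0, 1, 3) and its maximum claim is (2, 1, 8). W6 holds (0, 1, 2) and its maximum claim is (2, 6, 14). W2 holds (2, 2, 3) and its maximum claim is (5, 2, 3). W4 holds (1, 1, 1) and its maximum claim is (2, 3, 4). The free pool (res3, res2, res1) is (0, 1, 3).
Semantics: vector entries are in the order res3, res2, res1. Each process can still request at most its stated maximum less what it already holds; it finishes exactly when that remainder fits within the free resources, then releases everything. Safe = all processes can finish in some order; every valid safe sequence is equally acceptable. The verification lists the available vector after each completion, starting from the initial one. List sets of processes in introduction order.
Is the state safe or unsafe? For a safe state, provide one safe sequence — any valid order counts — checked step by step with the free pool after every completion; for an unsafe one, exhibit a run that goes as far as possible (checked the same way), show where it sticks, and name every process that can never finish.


SAFE, for example via the order W9, W4, W1, W2, W8, W6.
Key observation: W9 is the earliest step where a requested resource binds exactly: need (0, 1, 1), pool (0, 1, 3) at its turn.
Step-by-step check:
  pool = (0, 1, 3)
  W9: need (0, 1, 1) fits (0, 1, 3); releases (1, 1, 1), pool now (1, 2, 4)
  W4: need (1, 2, 3) fits (1, 2, 4); releases (1, 1, 1), pool now (2, 3, 5)
  W1: need (2, 3, 0) fits (2, 3, 5); releases (1, 0, 1), pool now (3, 3, 6)
  W2: need (3, 0, 0) fits (3, 3, 6); releases (2, 2, 3), pool now (5, 5, 9)
  W8: need (2, 0, 5) fits (5, 5, 9); releases (0, 1, 3), pool now (5, 6, 12)
  W6: need (2, 5, 12) fits (5, 6, 12); releases (0, 1, 2), pool now (5, 7, 14)


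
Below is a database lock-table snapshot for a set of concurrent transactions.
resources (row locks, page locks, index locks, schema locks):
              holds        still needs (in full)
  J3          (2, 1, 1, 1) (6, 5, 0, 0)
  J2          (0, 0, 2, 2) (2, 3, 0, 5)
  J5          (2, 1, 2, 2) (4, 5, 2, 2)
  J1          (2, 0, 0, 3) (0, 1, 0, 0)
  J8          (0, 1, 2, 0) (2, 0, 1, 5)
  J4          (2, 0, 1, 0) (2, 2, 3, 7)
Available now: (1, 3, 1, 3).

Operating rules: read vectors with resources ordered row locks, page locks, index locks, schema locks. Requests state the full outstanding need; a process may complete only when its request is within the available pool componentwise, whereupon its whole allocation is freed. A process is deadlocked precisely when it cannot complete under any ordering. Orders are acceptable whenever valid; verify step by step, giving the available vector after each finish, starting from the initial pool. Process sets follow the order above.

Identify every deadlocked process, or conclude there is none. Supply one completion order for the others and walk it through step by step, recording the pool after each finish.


Deadlocked set: J3 and J5.
Key observation: J1, J8, J2, J4 can finish, but then (5, 4, 6, 8) is all there is, and the blocked group's page locks demands exceed it.
The rest can finish in the order J1, J8, J2, J4. Verifying each step:
  pool = (1, 3, 1, 3)
  J1: need (0, 1, 0, 0) fits (1, 3, 1, 3); releases (2, 0, 0, 3), pool now (3, 3, 1, 6)
  J8: need (2, 0, 1, 5) fits (3, 3, 1, 6); releases (0, 1, 2, 0), pool now (3, 4, 3, 6)
  J2: need (2, 3, 0, 5) fits (3, 4, 3, 6); releases (0, 0, 2, 2), pool now (3, 4, 5, 8)
  J4: need (2, 2, 3, 7) fits (3, 4, 5, 8); releases (2, 0, 1, 0), pool now (5, 4, 6, 8)
None of the blocked processes ever fits:
  blocked: J3 wants (6, 5, 0, 0), pool (5, 4, 6, 8) — not enough row locks and page locks
  blocked: J5 wants (4, 5, 2, 2), pool (5, 4, 6, 8) — not enough page locks


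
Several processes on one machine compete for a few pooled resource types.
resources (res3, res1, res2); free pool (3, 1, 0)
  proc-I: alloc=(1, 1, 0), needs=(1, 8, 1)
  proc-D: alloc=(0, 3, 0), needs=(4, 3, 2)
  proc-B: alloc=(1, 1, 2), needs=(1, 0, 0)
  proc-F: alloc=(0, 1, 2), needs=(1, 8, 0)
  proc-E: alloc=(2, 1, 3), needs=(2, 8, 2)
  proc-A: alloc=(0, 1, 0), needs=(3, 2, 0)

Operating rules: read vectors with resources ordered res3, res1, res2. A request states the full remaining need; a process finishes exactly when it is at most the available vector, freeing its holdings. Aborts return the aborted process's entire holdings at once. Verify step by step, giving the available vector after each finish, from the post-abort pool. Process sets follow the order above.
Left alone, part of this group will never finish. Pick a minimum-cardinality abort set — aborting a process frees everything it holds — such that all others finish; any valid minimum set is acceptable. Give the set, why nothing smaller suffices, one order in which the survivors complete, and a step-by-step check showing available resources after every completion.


Abort proc-I and proc-E.
Key observation: the returned (3, 2, 3) from proc-I and proc-E is what brings proc-F — unrunnable before, under any order — into play at step 4.
Why nothing smaller works — every single abort fails: proc-I alone leaves proc-F blocked (short on res1); proc-D alone leaves proc-I blocked (short on res1); proc-B alone leaves proc-I blocked (short on res1); proc-F alone leaves proc-I blocked (short on res1); proc-E alone leaves proc-I blocked (short on res1); proc-A alone leaves proc-I blocked (short on res1).
The survivors complete as proc-A, proc-D, proc-B, proc-F. Step-by-step check (starting from the post-abort pool):
  pool = (6, 3, 3)
  proc-A needs (3, 2, 0) <= (6, 3, 3) -> finishes; pool += (0, 1, 0) = (6, 4, 3)
  proc-D needs (4, 3, 2) <= (6, 4, 3) -> finishes; pool += (0, 3, 0) = (6, 7, 3)
  proc-B needs (1, 0, 0) <= (6, 7, 3) -> finishes; pool += (1, 1, 2) = (7, 8, 5)
  proc-F needs (1, 8, 0) <= (7, 8, 5) -> finishes; pool += (0, 1, 2) = (7, 9, 7)


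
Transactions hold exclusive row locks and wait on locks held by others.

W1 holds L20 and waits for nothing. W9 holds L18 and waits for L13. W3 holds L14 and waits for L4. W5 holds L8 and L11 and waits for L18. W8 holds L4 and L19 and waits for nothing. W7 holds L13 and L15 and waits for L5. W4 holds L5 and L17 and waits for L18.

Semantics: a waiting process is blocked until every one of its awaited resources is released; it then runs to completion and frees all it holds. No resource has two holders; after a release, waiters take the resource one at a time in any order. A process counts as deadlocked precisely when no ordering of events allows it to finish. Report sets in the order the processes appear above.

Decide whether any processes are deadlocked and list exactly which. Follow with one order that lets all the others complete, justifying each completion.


Deadlocked: W9, W5, W7 and W4.
Key observation: the wait chain closes on itself along W9 -> W7 -> W4 -> W9; W5 waits into the deadlock from upstream.
One completion order for the rest: W1, W8, W3.
Verifying each step:
  W1 waits on nothing -> runs at once and releases L20
  W8 waits on nothing -> runs at once and releases L4 and L19
  run W3 (all its waits — L4 — are resolved); releases L14


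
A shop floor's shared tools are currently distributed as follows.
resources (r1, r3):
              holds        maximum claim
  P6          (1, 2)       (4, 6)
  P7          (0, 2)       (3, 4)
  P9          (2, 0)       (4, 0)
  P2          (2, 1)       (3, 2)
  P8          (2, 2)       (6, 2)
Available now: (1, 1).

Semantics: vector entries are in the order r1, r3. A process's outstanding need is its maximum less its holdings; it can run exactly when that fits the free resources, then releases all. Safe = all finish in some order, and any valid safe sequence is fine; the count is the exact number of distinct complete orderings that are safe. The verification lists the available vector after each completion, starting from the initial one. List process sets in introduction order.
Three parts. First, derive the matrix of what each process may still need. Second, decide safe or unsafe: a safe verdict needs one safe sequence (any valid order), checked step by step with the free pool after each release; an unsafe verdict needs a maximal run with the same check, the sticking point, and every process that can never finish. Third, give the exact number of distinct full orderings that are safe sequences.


(1) Outstanding need per process (order r1, r3):
  P6: (3, 4)
  P7: (3, 2)
  P9: (2, 0)
  P2: (1, 1)
  P8: (4, 0)
(2) SAFE, for example via the order P2, P9, P7, P8, P6.
Key observation: the order's first zero-slack moment is P2 ((1, 1) needed, (1, 1) free — a requested resource with nothing to spare).
Verifying each step:
  pool = (1, 1)
  P2 needs (1, 1) <= (1, 1) -> finishes; pool += (2, 1) = (3, 2)
  P9 needs (2, 0) <= (3, 2) -> finishes; pool += (2, 0) = (5, 2)
  P7 needs (3, 2) <= (5, 2) -> finishes; pool += (0, 2) = (5, 4)
  P8 needs (4, 0) <= (5, 4) -> finishes; pool += (2, 2) = (7, 6)
  P6 needs (3, 4) <= (7, 6) -> finishes; pool += (1, 2) = (8, 8)
(3) The exact count: 8 of the possible complete orderings are safe sequences.


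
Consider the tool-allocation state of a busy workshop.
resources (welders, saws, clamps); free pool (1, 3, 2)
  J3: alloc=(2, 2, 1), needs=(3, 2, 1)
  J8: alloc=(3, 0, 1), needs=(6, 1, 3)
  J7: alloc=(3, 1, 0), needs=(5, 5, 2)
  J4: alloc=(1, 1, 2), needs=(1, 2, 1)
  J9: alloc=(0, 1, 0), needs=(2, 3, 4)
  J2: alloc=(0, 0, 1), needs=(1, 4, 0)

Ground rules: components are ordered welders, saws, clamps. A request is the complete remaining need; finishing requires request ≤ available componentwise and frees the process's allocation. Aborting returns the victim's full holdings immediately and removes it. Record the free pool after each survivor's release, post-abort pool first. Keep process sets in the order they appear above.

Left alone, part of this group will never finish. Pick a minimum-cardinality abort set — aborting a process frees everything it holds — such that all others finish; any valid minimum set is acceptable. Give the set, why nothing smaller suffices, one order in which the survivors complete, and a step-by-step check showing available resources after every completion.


The answer: abort J7.
Key observation: the deadlocked J3 becomes finishable only because J7 released (3, 1, 0); it completes at step 2 below.
Why nothing smaller works: aborting no one leaves the state deadlocked as given.
One survivor order: J2, J3, J4, J8, J9. Verifying each step (post-abort pool first):
  pool = (4, 4, 2)
  run J2 (needs (1, 4, 0), free (4, 4, 2)); after release of (0, 0, 1) the pool is (4, 4, 3)
  run J3 (needs (3, 2, 1), free (4, 4, 3)); after release of (2, 2, 1) the pool is (6, 6, 4)
  run J4 (needs (1, 2, 1), free (6, 6, 4)); after release of (1, 1, 2) the pool is (7, 7, 6)
  run J8 (needs (6, 1, 3), free (7, 7, 6)); after release of (3, 0, 1) the pool is (10, 7, 7)
  run J9 (needs (2, 3, 4), free (10, 7, 7)); after release of (0, 1, 0) the pool is (10, 8, 7)


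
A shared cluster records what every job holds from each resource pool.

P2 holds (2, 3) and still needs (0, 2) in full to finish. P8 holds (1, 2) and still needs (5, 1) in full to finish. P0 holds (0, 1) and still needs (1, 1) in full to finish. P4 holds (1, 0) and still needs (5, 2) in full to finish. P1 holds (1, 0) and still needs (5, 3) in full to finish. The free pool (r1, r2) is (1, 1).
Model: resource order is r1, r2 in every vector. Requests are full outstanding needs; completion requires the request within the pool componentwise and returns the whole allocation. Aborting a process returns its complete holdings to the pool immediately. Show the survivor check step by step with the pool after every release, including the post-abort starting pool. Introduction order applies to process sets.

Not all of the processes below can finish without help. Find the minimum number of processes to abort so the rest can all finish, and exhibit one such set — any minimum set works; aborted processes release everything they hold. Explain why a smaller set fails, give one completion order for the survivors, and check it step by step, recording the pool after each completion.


Abort P4 and P1.
Key observation: aborting P4 and P1 returns (2, 0), and P8 — hopeless before — runs at step 3 with the returned capacity in the pool.
Why nothing smaller works — every single abort fails: P2 alone leaves P8 blocked (short on r1); P8 alone leaves P4 blocked (short on r1); P0 alone leaves P8 blocked (short on r1); P4 alone leaves P8 blocked (short on r1); P1 alone leaves P8 blocked (short on r1).
One survivor order: P0, P2, P8. Step-by-step check (post-abort pool first):
  pool = (3, 1)
  P0: need (1, 1) fits (3, 1); releases (0, 1), pool now (3, 2)
  P2: need (0, 2) fits (3, 2); releases (2, 3), pool now (5, 5)
  P8: need (5, 1) fits (5, 5); releases (1, 2), pool now (6, 7)


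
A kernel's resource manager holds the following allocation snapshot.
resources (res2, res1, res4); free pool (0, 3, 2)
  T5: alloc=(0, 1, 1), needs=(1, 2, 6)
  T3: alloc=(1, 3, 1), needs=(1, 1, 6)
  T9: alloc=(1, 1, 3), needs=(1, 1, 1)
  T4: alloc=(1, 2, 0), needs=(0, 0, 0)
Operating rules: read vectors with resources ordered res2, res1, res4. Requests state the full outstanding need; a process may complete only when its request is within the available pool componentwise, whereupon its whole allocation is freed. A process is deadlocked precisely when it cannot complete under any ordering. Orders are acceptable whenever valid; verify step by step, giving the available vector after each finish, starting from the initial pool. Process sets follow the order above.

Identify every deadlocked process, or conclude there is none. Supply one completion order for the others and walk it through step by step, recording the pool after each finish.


Deadlocked: T5 and T3.
Key observation: the wall is res4: completing T4, T9 brings the pool only to (2, 6, 5), and all the rest need more.
The rest can finish in the order T4, T9. Walking it through:
  pool = (0, 3, 2)
  T4 needs (0, 0, 0) <= (0, 3, 2) -> finishes; pool += (1, 2, 0) = (1, 5, 2)
  T9 needs (1, 1, 1) <= (1, 5, 2) -> finishes; pool += (1, 1, 3) = (2, 6, 5)
The blocked processes can never fit:
  T5 cannot run: need (1, 2, 6) vs free (2, 6, 5) (insufficient res4)
  T3 cannot run: need (1, 1, 6) vs free (2, 6, 5) (insufficient res4)


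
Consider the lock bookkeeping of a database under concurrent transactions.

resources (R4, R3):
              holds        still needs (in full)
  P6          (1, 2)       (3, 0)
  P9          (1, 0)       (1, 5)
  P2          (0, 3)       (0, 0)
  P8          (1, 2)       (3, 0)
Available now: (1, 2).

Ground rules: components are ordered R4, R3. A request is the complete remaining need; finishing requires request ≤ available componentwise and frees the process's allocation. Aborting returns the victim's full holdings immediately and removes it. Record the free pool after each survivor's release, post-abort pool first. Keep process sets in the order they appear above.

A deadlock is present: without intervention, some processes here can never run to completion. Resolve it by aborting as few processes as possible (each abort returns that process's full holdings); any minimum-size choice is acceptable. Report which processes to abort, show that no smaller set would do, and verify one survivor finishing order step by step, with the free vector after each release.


Abort P6.
Key observation: P8 could never have finished before the abort; with (1, 2) returned by P6, it fits at step 3.
Minimality: the empty abort set fails — the state is deadlocked as it stands.
The survivors complete as P2, P9, P8. Check, step by step (starting from the post-abort pool):
  pool = (2, 4)
  run P2 (needs (0, 0), free (2, 4)); after release of (0, 3) the pool is (2, 7)
  run P9 (needs (1, 5), free (2, 7)); after release of (1, 0) the pool is (3, 7)
  run P8 (needs (3, 0), free (3, 7)); after release of (1, 2) the pool is (4, 9)


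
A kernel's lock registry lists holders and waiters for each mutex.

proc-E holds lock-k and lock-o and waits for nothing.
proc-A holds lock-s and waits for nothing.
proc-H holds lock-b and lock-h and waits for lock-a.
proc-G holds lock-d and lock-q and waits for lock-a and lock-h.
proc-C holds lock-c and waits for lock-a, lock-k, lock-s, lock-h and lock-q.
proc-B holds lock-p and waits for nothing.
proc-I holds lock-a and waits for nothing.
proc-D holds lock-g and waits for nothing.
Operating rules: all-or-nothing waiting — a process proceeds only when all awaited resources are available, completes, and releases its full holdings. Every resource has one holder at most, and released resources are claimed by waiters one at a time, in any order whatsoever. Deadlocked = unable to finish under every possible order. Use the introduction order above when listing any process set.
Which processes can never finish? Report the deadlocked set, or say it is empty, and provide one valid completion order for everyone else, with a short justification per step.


No process is deadlocked.
Key observation: no waiting chain loops back on itself — every chain ends at a process that waits on nothing, so everyone eventually runs.
A valid finishing order for the others: proc-A, proc-I, proc-H, proc-B, proc-G, proc-E, proc-C, proc-D.
Check, step by step:
  proc-A waits on nothing -> runs at once and releases lock-s
  proc-I waits on nothing -> runs at once and releases lock-a
  proc-H waits on lock-a — all released -> runs and releases lock-b and lock-h
  proc-B waits on nothing -> runs at once and releases lock-p
  proc-G waits on lock-a and lock-h — all released -> runs and releases lock-d and lock-q
  proc-E waits on nothing -> runs at once and releases lock-k and lock-o
  proc-C waits on lock-a, lock-k, lock-s, lock-h and lock-q — all released -> runs and releases lock-c
  proc-D waits on nothing -> runs at once and releases lock-g


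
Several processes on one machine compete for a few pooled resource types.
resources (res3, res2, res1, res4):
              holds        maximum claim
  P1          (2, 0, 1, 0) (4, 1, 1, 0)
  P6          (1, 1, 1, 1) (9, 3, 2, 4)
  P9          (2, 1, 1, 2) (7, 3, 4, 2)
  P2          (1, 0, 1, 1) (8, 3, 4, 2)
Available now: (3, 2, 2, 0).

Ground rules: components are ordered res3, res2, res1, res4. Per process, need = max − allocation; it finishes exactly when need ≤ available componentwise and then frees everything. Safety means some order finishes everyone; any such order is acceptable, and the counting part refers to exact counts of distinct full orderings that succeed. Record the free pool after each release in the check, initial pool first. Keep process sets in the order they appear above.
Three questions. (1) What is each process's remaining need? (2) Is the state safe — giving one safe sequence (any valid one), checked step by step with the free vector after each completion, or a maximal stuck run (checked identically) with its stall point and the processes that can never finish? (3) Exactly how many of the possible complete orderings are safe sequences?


(1) Need matrix, components ordered res3, res2, res1, res4:
  P1: (2, 1, 0, 0)
  P6: (8, 2, 1, 3)
  P9: (5, 2, 3, 0)
  P2: (7, 3, 3, 1)
(2) SAFE — a valid safe sequence is P1, P9, P2, P6.
Key observation: reading the order forward, P9 is the first process whose need (5, 2, 3, 0) meets the free pool (5, 2, 3, 0) exactly on a resource it requests.
Verifying each step:
  pool = (3, 2, 2, 0)
  P1 needs (2, 1, 0, 0) <= (3, 2, 2, 0) -> finishes; pool += (2, 0, 1, 0) = (5, 2, 3, 0)
  P9 needs (5, 2, 3, 0) <= (5, 2, 3, 0) -> finishes; pool += (2, 1, 1, 2) = (7, 3, 4, 2)
  P2 needs (7, 3, 3, 1) <= (7, 3, 4, 2) -> finishes; pool += (1, 0, 1, 1) = (8, 3, 5, 3)
  P6 needs (8, 2, 1, 3) <= (8, 3, 5, 3) -> finishes; pool += (1, 1, 1, 1) = (9, 4, 6, 4)
(3) The exact count: 1 of the possible complete orderings is a safe sequence.


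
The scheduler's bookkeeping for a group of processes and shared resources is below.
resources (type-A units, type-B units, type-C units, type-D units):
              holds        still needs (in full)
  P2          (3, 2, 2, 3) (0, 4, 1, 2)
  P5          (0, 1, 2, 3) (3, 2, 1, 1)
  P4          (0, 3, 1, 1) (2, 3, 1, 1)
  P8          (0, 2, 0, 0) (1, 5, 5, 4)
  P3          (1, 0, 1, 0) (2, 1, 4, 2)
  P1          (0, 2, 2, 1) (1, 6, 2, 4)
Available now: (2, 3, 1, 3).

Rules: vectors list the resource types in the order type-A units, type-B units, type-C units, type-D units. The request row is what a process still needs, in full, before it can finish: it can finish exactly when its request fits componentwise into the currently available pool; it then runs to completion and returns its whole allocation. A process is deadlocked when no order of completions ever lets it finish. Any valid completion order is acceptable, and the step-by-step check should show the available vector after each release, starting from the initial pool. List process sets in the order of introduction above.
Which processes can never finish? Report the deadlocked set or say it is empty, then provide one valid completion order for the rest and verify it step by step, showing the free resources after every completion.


No process is deadlocked.
Key observation: starting with P4, each completion frees enough for the next — no one is permanently blocked.
A valid finishing order for the others: P4, P2, P3, P5, P8, P1. Check, step by step:
  pool = (2, 3, 1, 3)
  run P4 (needs (2, 3, 1, 1), free (2, 3, 1, 3)); after release of (0, 3, 1, 1) the pool is (2, 6, 2, 4)
  run P2 (needs (0, 4, 1, 2), free (2, 6, 2, 4)); after release of (3, 2, 2, 3) the pool is (5, 8, 4, 7)
  run P3 (needs (2, 1, 4, 2), free (5, 8, 4, 7)); after release of (1, 0, 1, 0) the pool is (6, 8, 5, 7)
  run P5 (needs (3, 2, 1, 1), free (6, 8, 5, 7)); after release of (0, 1, 2, 3) the pool is (6, 9, 7, 10)
  run P8 (needs (1, 5, 5, 4), free (6, 9, 7, 10)); after release of (0, 2, 0, 0) the pool is (6, 11, 7, 10)
  run P1 (needs (1, 6, 2, 4), free (6, 11, 7, 10)); after release of (0, 2, 2, 1) the pool is (6, 13, 9, 11)
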